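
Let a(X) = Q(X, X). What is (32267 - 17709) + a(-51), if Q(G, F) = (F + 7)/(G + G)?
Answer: 742480/51 ≈ 14558.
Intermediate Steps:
Q(G, F) = (7 + F)/(2*G) (Q(G, F) = (7 + F)/((2*G)) = (7 + F)*(1/(2*G)) = (7 + F)/(2*G))
a(X) = (7 + X)/(2*X)
(32267 - 17709) + a(-51) = (32267 - 17709) + (½)*(7 - 51)/(-51) = 14558 + (½)*(-1/51)*(-44) = 14558 + 22/51 = 742480/51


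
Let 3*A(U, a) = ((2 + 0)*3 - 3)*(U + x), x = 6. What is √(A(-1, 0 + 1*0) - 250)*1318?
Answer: 9226*I*√5 ≈ 20630.0*I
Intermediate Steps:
A(U, a) = 6 + U (A(U, a) = (((2 + 0)*3 - 3)*(U + 6))/3 = ((2*3 - 3)*(6 + U))/3 = ((6 - 3)*(6 + U))/3 = (3*(6 + U))/3 = (18 + 3*U)/3 = 6 + U)
√(A(-1, 0 + 1*0) - 250)*1318 = √((6 - 1) - 250)*1318 = √(5 - 250)*1318 = √(-245)*1318 = (7*I*√5)*1318 = 9226*I*√5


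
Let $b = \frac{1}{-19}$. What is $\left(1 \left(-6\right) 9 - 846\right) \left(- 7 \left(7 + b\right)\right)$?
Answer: $\frac{831600}{19} \approx 43768.0$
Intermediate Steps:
$b = - \frac{1}{19} \approx -0.052632$
$\left(1 \left(-6\right) 9 - 846\right) \left(- 7 \left(7 + b\right)\right) = \left(1 \left(-6\right) 9 - 846\right) \left(- 7 \left(7 - \frac{1}{19}\right)\right) = \left(\left(-6\right) 9 - 846\right) \left(\left(-7\right) \frac{132}{19}\right) = \left(-54 - 846\right) \left(- \frac{924}{19}\right) = \left(-900\right) \left(- \frac{924}{19}\right) = \frac{831600}{19}$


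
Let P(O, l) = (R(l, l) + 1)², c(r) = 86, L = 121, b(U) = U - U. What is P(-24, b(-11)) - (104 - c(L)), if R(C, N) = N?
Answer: -17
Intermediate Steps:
b(U) = 0
P(O, l) = (1 + l)² (P(O, l) = (l + 1)² = (1 + l)²)
P(-24, b(-11)) - (104 - c(L)) = (1 + 0)² - (104 - 1*86) = 1² - (104 - 86) = 1 - 1*18 = 1 - 18 = -17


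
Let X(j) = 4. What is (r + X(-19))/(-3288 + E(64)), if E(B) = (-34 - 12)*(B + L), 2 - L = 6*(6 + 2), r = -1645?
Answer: 547/1372 ≈ 0.39869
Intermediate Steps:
L = -46 (L = 2 - 6*(6 + 2) = 2 - 6*8 = 2 - 1*48 = 2 - 48 = -46)
E(B) = 2116 - 46*B (E(B) = (-34 - 12)*(B - 46) = -46*(-46 + B) = 2116 - 46*B)
(r + X(-19))/(-3288 + E(64)) = (-1645 + 4)/(-3288 + (2116 - 46*64)) = -1641/(-3288 + (2116 - 2944)) = -1641/(-3288 - 828) = -1641/(-4116) = -1641*(-1/4116) = 547/1372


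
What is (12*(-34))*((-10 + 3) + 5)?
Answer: 816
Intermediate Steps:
(12*(-34))*((-10 + 3) + 5) = -408*(-7 + 5) = -408*(-2) = 816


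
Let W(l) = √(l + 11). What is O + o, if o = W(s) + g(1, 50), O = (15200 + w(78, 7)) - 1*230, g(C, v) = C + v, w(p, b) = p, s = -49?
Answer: 15099 + I*√38 ≈ 15099.0 + 6.1644*I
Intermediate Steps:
W(l) = √(11 + l)
O = 15048 (O = (15200 + 78) - 1*230 = 15278 - 230 = 15048)
o = 51 + I*√38 (o = √(11 - 49) + (1 + 50) = √(-38) + 51 = I*√38 + 51 = 51 + I*√38 ≈ 51.0 + 6.1644*I)
O + o = 15048 + (51 + I*√38) = 15099 + I*√38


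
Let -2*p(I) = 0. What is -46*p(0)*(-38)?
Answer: 0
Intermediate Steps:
p(I) = 0 (p(I) = -½*0 = 0)
-46*p(0)*(-38) = -46*0*(-38) = 0*(-38) = 0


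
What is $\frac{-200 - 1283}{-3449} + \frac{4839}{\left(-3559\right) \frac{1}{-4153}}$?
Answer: $\frac{69317647780}{12274991} \approx 5647.1$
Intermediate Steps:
$\frac{-200 - 1283}{-3449} + \frac{4839}{\left(-3559\right) \frac{1}{-4153}} = \left(-1483\right) \left(- \frac{1}{3449}\right) + \frac{4839}{\left(-3559\right) \left(- \frac{1}{4153}\right)} = \frac{1483}{3449} + \frac{4839}{\frac{3559}{4153}} = \frac{1483}{3449} + 4839 \cdot \frac{4153}{3559} = \frac{1483}{3449} + \frac{20096367}{3559} = \frac{69317647780}{12274991}$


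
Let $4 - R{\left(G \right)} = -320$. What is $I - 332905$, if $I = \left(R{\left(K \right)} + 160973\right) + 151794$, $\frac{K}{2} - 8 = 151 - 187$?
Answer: $-19814$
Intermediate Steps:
$K = -56$ ($K = 16 + 2 \left(151 - 187\right) = 16 + 2 \left(-36\right) = 16 - 72 = -56$)
$R{\left(G \right)} = 324$ ($R{\left(G \right)} = 4 - -320 = 4 + 320 = 324$)
$I = 313091$ ($I = \left(324 + 160973\right) + 151794 = 161297 + 151794 = 313091$)
$I - 332905 = 313091 - 332905 = -19814$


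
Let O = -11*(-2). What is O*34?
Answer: 748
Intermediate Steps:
O = 22
O*34 = 22*34 = 748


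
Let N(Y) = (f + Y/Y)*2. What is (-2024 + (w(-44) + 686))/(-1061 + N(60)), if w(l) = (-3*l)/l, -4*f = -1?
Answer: 2682/2117 ≈ 1.2669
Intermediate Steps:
f = ¼ (f = -¼*(-1) = ¼ ≈ 0.25000)
w(l) = -3
N(Y) = 5/2 (N(Y) = (¼ + Y/Y)*2 = (¼ + 1)*2 = (5/4)*2 = 5/2)
(-2024 + (w(-44) + 686))/(-1061 + N(60)) = (-2024 + (-3 + 686))/(-1061 + 5/2) = (-2024 + 683)/(-2117/2) = -1341*(-2/2117) = 2682/2117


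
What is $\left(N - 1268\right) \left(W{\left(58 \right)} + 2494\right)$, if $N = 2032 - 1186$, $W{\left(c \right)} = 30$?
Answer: $-1065128$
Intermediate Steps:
$N = 846$
$\left(N - 1268\right) \left(W{\left(58 \right)} + 2494\right) = \left(846 - 1268\right) \left(30 + 2494\right) = \left(-422\right) 2524 = -1065128$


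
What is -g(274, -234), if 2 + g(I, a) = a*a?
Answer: -54754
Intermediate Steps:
g(I, a) = -2 + a² (g(I, a) = -2 + a*a = -2 + a²)
-g(274, -234) = -(-2 + (-234)²) = -(-2 + 54756) = -1*54754 = -54754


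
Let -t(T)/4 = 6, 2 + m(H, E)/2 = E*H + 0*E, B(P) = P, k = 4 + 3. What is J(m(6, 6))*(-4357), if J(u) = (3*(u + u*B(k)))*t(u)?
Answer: 170654976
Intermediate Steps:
k = 7
m(H, E) = -4 + 2*E*H (m(H, E) = -4 + 2*(E*H + 0*E) = -4 + 2*(E*H + 0) = -4 + 2*(E*H) = -4 + 2*E*H)
t(T) = -24 (t(T) = -4*6 = -24)
J(u) = -576*u (J(u) = (3*(u + u*7))*(-24) = (3*(u + 7*u))*(-24) = (3*(8*u))*(-24) = (24*u)*(-24) = -576*u)
J(m(6, 6))*(-4357) = -576*(-4 + 2*6*6)*(-4357) = -576*(-4 + 72)*(-4357) = -576*68*(-4357) = -39168*(-4357) = 170654976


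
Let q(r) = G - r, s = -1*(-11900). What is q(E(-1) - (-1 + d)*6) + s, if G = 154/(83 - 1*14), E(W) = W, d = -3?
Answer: 819667/69 ≈ 11879.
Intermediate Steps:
s = 11900
G = 154/69 (G = 154/(83 - 14) = 154/69 ≈ 2.2319)
q(r) = 154/69 - r
q(E(-1) - (-1 + d)*6) + s = (154/69 - (-1 - (-1 - 3)*6)) + 11900 = (154/69 - (-1 - (-4)*6)) + 11900 = (154/69 - (-1 - 1*(-24))) + 11900 = (154/69 - (-1 + 24)) + 11900 = (154/69 - 1*23) + 11900 = (154/69 - 23) + 11900 = -1433/69 + 11900 = 819667/69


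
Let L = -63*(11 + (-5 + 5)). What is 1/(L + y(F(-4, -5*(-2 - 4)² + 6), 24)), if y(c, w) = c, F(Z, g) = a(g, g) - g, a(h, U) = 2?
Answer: -1/517 ≈ -0.0019342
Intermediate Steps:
F(Z, g) = 2 - g
L = -693 (L = -63*(11 + 0) = -63*11 = -693)
1/(L + y(F(-4, -5*(-2 - 4)² + 6), 24)) = 1/(-693 + (2 - (-5*(-2 - 4)² + 6))) = 1/(-693 + (2 - (-5*(-6)² + 6))) = 1/(-693 + (2 - (-5*36 + 6))) = 1/(-693 + (2 - (-180 + 6))) = 1/(-693 + (2 - 1*(-174))) = 1/(-693 + (2 + 174)) = 1/(-693 + 176) = 1/(-517) = -1/517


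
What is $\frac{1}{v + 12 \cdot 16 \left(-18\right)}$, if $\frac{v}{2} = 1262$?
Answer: $- \frac{1}{932} \approx -0.001073$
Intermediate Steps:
$v = 2524$ ($v = 2 \cdot 1262 = 2524$)
$\frac{1}{v + 12 \cdot 16 \left(-18\right)} = \frac{1}{2524 + 12 \cdot 16 \left(-18\right)} = \frac{1}{2524 + 192 \left(-18\right)} = \frac{1}{2524 - 3456} = \frac{1}{-932} = - \frac{1}{932}$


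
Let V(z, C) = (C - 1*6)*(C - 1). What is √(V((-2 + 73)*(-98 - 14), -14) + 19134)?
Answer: √19434 ≈ 139.41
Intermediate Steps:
V(z, C) = (-1 + C)*(-6 + C) (V(z, C) = (C - 6)*(-1 + C) = (-6 + C)*(-1 + C) = (-1 + C)*(-6 + C))
√(V((-2 + 73)*(-98 - 14), -14) + 19134) = √((6 + (-14)² - 7*(-14)) + 19134) = √((6 + 196 + 98) + 19134) = √(300 + 19134) = √19434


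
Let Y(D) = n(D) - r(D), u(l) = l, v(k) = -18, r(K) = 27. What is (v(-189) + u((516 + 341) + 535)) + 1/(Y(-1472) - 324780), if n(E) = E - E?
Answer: 446284817/324807 ≈ 1374.0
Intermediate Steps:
n(E) = 0
Y(D) = -27 (Y(D) = 0 - 1*27 = 0 - 27 = -27)
(v(-189) + u((516 + 341) + 535)) + 1/(Y(-1472) - 324780) = (-18 + ((516 + 341) + 535)) + 1/(-27 - 324780) = (-18 + (857 + 535)) + 1/(-324807) = (-18 + 1392) - 1/324807 = 1374 - 1/324807 = 446284817/324807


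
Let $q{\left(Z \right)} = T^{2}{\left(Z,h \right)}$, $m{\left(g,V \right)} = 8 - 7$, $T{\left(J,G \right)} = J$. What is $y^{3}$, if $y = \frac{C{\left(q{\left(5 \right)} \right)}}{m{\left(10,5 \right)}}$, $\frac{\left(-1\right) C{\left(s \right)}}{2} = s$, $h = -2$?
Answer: $-125000$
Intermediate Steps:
$m{\left(g,V \right)} = 1$ ($m{\left(g,V \right)} = 8 - 7 = 1$)
$q{\left(Z \right)} = Z^{2}$
$C{\left(s \right)} = - 2 s$
$y = -50$ ($y = \frac{\left(-2\right) 5^{2}}{1} = \left(-2\right) 25 \cdot 1 = \left(-50\right) 1 = -50$)
$y^{3} = \left(-50\right)^{3} = -125000$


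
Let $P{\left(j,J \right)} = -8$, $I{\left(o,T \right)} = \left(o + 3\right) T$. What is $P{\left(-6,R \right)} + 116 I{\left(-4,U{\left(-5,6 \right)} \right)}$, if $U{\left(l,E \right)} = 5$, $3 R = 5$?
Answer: $-588$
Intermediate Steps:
$R = \frac{5}{3}$ ($R = \frac{1}{3} \cdot 5 = \frac{5}{3} \approx 1.6667$)
$I{\left(o,T \right)} = T \left(3 + o\right)$ ($I{\left(o,T \right)} = \left(3 + o\right) T = T \left(3 + o\right)$)
$P{\left(-6,R \right)} + 116 I{\left(-4,U{\left(-5,6 \right)} \right)} = -8 + 116 \cdot 5 \left(3 - 4\right) = -8 + 116 \cdot 5 \left(-1\right) = -8 + 116 \left(-5\right) = -8 - 580 = -588$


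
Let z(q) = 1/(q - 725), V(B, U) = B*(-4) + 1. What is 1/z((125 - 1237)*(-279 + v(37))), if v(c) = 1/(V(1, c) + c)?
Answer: 5261335/17 ≈ 3.0949e+5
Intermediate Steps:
V(B, U) = 1 - 4*B (V(B, U) = -4*B + 1 = 1 - 4*B)
v(c) = 1/(-3 + c) (v(c) = 1/((1 - 4*1) + c) = 1/((1 - 4) + c) = 1/(-3 + c))
z(q) = 1/(-725 + q)
1/z((125 - 1237)*(-279 + v(37))) = 1/(1/(-725 + (125 - 1237)*(-279 + 1/(-3 + 37)))) = 1/(1/(-725 - 1112*(-279 + 1/34))) = 1/(1/(-725 - 1112*(-9485/34))) = 1/(1/(-725 + 5273660/17)) = 1/(1/(5261335/17)) = 1/(17/5261335) = 5261335/17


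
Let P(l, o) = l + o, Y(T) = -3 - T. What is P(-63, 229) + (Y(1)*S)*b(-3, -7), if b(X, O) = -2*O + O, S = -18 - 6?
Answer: 838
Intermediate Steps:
S = -24
b(X, O) = -O
P(-63, 229) + (Y(1)*S)*b(-3, -7) = (-63 + 229) + ((-3 - 1*1)*(-24))*(-1*(-7)) = 166 + ((-3 - 1)*(-24))*7 = 166 - 4*(-24)*7 = 166 + 96*7 = 166 + 672 = 838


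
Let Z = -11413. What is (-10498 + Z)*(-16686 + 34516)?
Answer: -390673130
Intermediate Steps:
(-10498 + Z)*(-16686 + 34516) = (-10498 - 11413)*(-16686 + 34516) = -21911*17830 = -390673130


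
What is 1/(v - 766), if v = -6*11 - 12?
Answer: -1/844 ≈ -0.0011848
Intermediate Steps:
v = -78 (v = -66 - 12 = -78)
1/(v - 766) = 1/(-78 - 766) = 1/(-844) = -1/844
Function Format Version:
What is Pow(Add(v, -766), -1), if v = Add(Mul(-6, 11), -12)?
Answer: Rational(-1, 844) ≈ -0.0011848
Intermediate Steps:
v = -78 (v = Add(-66, -12) = -78)
Pow(Add(v, -766), -1) = Pow(Add(-78, -766), -1) = Pow(-844, -1) = Rational(-1, 844)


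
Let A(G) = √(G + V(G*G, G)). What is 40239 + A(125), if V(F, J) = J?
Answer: 40239 + 5*√10 ≈ 40255.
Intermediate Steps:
A(G) = √2*√G (A(G) = √(G + G) = √(2*G) = √2*√G)
40239 + A(125) = 40239 + √2*√125 = 40239 + √2*(5*√5) = 40239 + 5*√10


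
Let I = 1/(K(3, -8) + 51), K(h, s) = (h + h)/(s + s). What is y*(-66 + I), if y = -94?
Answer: 2511868/405 ≈ 6202.1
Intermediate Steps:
K(h, s) = h/s (K(h, s) = (2*h)/((2*s)) = (2*h)*(1/(2*s)) = h/s)
I = 8/405 (I = 1/(3/(-8) + 51) = 1/(3*(-1/8) + 51) = 1/(-3/8 + 51) = 1/(405/8) = 8/405 ≈ 0.019753)
y*(-66 + I) = -94*(-66 + 8/405) = -94*(-26722/405) = 2511868/405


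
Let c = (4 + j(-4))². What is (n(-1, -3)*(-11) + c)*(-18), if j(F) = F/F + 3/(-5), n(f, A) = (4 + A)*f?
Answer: -13662/25 ≈ -546.48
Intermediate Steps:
n(f, A) = f*(4 + A)
j(F) = ⅖ (j(F) = 1 + 3*(-⅕) = 1 - ⅗ = ⅖)
c = 484/25 (c = (4 + ⅖)² = (22/5)² = 484/25 ≈ 19.360)
(n(-1, -3)*(-11) + c)*(-18) = (-(4 - 3)*(-11) + 484/25)*(-18) = (-1*1*(-11) + 484/25)*(-18) = (-1*(-11) + 484/25)*(-18) = (11 + 484/25)*(-18) = (759/25)*(-18) = -13662/25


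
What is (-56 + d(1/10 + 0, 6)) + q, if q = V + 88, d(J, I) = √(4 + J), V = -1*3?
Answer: 29 + √410/10 ≈ 31.025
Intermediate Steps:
V = -3
q = 85 (q = -3 + 88 = 85)
(-56 + d(1/10 + 0, 6)) + q = (-56 + √(4 + (1/10 + 0))) + 85 = (-56 + √(4 + (⅒ + 0))) + 85 = (-56 + √(4 + ⅒)) + 85 = (-56 + √(41/10)) + 85 = (-56 + √410/10) + 85 = 29 + √410/10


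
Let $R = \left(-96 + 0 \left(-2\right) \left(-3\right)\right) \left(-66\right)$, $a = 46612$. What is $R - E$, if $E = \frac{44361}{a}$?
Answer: $\frac{295289271}{46612} \approx 6335.0$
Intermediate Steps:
$E = \frac{44361}{46612} \approx 0.95171$
$R = 6336$ ($R = \left(-96 + 0 \left(-3\right)\right) \left(-66\right) = \left(-96 + 0\right) \left(-66\right) = \left(-96\right) \left(-66\right) = 6336$)
$R - E = 6336 - \frac{44361}{46612} = \frac{295289271}{46612}$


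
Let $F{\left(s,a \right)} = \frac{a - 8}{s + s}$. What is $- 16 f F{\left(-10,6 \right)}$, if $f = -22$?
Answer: $\frac{176}{5} \approx 35.2$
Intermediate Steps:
$F{\left(s,a \right)} = \frac{-8 + a}{2 s}$
$- 16 f F{\left(-10,6 \right)} = \left(-16\right) \left(-22\right) \frac{-8 + 6}{2 \left(-10\right)} = 352 \cdot \frac{1}{2} \left(- \frac{1}{10}\right) \left(-2\right) = 352 \cdot \frac{1}{10} = \frac{176}{5}$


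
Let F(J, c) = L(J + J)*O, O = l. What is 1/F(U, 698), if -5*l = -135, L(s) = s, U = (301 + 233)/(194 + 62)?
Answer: 64/7209 ≈ 0.0088778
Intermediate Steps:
U = 267/128 (U = 534/256 = 534*(1/256) = 267/128 ≈ 2.0859)
l = 27 (l = -⅕*(-135) = 27)
O = 27
F(J, c) = 54*J (F(J, c) = (J + J)*27 = (2*J)*27 = 54*J)
1/F(U, 698) = 1/(54*(267/128)) = 1/(7209/64) = 64/7209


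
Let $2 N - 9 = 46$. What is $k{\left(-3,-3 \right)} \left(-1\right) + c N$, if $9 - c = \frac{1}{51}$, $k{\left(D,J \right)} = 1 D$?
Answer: $\frac{12748}{51} \approx 249.96$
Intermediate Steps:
$N = \frac{55}{2}$ ($N = \frac{9}{2} + \frac{1}{2} \cdot 46 = \frac{9}{2} + 23 = \frac{55}{2} \approx 27.5$)
$k{\left(D,J \right)} = D$
$c = \frac{458}{51}$ ($c = 9 - \frac{1}{51} = \frac{458}{51} \approx 8.9804$)
$k{\left(-3,-3 \right)} \left(-1\right) + c N = \left(-3\right) \left(-1\right) + \frac{458}{51} \cdot \frac{55}{2} = 3 + \frac{12595}{51} = \frac{12748}{51}$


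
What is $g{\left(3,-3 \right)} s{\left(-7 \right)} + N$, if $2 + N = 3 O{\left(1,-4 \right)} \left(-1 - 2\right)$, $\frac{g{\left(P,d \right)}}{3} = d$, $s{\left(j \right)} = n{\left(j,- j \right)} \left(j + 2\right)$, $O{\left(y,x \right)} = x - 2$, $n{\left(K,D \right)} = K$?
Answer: $-263$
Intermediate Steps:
$O{\left(y,x \right)} = -2 + x$
$s{\left(j \right)} = j \left(2 + j\right)$ ($s{\left(j \right)} = j \left(j + 2\right) = j \left(2 + j\right)$)
$g{\left(P,d \right)} = 3 d$
$N = 52$ ($N = -2 + 3 \left(-2 - 4\right) \left(-1 - 2\right) = -2 + 3 \left(-6\right) \left(-3\right) = -2 - -54 = -2 + 54 = 52$)
$g{\left(3,-3 \right)} s{\left(-7 \right)} + N = 3 \left(-3\right) \left(- 7 \left(2 - 7\right)\right) + 52 = - 9 \left(\left(-7\right) \left(-5\right)\right) + 52 = \left(-9\right) 35 + 52 = -315 + 52 = -263$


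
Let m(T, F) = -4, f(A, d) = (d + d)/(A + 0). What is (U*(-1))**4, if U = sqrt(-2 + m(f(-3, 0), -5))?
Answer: 36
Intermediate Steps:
f(A, d) = 2*d/A (f(A, d) = (2*d)/A = 2*d/A)
U = I*sqrt(6) (U = sqrt(-2 - 4) = sqrt(-6) = I*sqrt(6) ≈ 2.4495*I)
(U*(-1))**4 = ((I*sqrt(6))*(-1))**4 = (-I*sqrt(6))**4 = 36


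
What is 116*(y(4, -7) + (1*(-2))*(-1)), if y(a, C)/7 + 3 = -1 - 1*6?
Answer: -7888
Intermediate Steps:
y(a, C) = -70 (y(a, C) = -21 + 7*(-1 - 1*6) = -21 + 7*(-1 - 6) = -21 + 7*(-7) = -21 - 49 = -70)
116*(y(4, -7) + (1*(-2))*(-1)) = 116*(-70 + (1*(-2))*(-1)) = 116*(-70 - 2*(-1)) = 116*(-70 + 2) = 116*(-68) = -7888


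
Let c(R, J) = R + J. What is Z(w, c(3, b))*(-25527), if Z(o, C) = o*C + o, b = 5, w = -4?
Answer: 918972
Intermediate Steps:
c(R, J) = J + R
Z(o, C) = o + C*o (Z(o, C) = C*o + o = o + C*o)
Z(w, c(3, b))*(-25527) = -4*(1 + (5 + 3))*(-25527) = -4*(1 + 8)*(-25527) = -4*9*(-25527) = -36*(-25527) = 918972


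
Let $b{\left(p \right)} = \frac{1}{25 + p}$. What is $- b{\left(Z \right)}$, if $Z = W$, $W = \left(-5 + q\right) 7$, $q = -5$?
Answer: $\frac{1}{45} \approx 0.022222$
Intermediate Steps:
$W = -70$ ($W = \left(-5 - 5\right) 7 = \left(-10\right) 7 = -70$)
$Z = -70$
$- b{\left(Z \right)} = - \frac{1}{25 - 70} = - \frac{1}{-45} = \left(-1\right) \left(- \frac{1}{45}\right) = \frac{1}{45}$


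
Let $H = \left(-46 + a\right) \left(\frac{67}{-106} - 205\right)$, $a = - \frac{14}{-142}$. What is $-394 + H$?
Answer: $\frac{958749}{106} \approx 9044.8$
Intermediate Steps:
$a = \frac{7}{71}$ ($a = \left(-14\right) \left(- \frac{1}{142}\right) = \frac{7}{71} \approx 0.098592$)
$H = \frac{1000513}{106}$ ($H = \left(-46 + \frac{7}{71}\right) \left(\frac{67}{-106} - 205\right) = - \frac{3259 \left(67 \left(- \frac{1}{106}\right) - 205\right)}{71} = - \frac{3259 \left(- \frac{67}{106} - 205\right)}{71} = \left(- \frac{3259}{71}\right) \left(- \frac{21797}{106}\right) = \frac{1000513}{106} \approx 9438.8$)
$-394 + H = -394 + \frac{1000513}{106} = \frac{958749}{106}$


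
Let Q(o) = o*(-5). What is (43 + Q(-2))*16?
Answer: 848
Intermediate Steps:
Q(o) = -5*o
(43 + Q(-2))*16 = (43 - 5*(-2))*16 = (43 + 10)*16 = 53*16 = 848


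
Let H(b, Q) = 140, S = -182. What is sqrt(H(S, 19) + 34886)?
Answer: sqrt(35026) ≈ 187.15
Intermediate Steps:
sqrt(H(S, 19) + 34886) = sqrt(140 + 34886) = sqrt(35026)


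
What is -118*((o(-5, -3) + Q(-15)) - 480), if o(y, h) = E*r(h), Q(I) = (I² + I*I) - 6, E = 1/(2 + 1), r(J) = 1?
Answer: 12626/3 ≈ 4208.7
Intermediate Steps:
E = ⅓ (E = 1/3 = ⅓ ≈ 0.33333)
Q(I) = -6 + 2*I² (Q(I) = (I² + I²) - 6 = 2*I² - 6 = -6 + 2*I²)
o(y, h) = ⅓ (o(y, h) = (⅓)*1 = ⅓)
-118*((o(-5, -3) + Q(-15)) - 480) = -118*((⅓ + (-6 + 2*(-15)²)) - 480) = -118*((⅓ + (-6 + 2*225)) - 480) = -118*((⅓ + (-6 + 450)) - 480) = -118*((⅓ + 444) - 480) = -118*(1333/3 - 480) = -118*(-107/3) = 12626/3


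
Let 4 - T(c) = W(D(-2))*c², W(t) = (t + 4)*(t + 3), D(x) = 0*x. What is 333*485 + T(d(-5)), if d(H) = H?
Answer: 161209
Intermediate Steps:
D(x) = 0
W(t) = (3 + t)*(4 + t) (W(t) = (4 + t)*(3 + t) = (3 + t)*(4 + t))
T(c) = 4 - 12*c² (T(c) = 4 - (12 + 0² + 7*0)*c² = 4 - (12 + 0 + 0)*c² = 4 - 12*c²)
333*485 + T(d(-5)) = 333*485 + (4 - 12*(-5)²) = 161505 + (4 - 12*25) = 161505 + (4 - 300) = 161505 - 296 = 161209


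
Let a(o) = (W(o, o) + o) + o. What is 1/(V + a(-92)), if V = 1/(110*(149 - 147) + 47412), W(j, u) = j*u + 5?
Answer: 47632/394631121 ≈ 0.00012070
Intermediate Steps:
W(j, u) = 5 + j*u
a(o) = 5 + o² + 2*o (a(o) = ((5 + o*o) + o) + o = ((5 + o²) + o) + o = (5 + o + o²) + o = 5 + o² + 2*o)
V = 1/47632 (V = 1/(110*2 + 47412) = 1/(220 + 47412) = 1/47632 ≈ 2.0994e-5)
1/(V + a(-92)) = 1/(1/47632 + (5 + (-92)² + 2*(-92))) = 1/(1/47632 + (5 + 8464 - 184)) = 1/(1/47632 + 8285) = 1/(394631121/47632) = 47632/394631121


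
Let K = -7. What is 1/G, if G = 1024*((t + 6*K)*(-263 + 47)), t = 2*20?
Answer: 1/442368 ≈ 2.2606e-6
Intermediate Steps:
t = 40
G = 442368 (G = 1024*((40 + 6*(-7))*(-263 + 47)) = 1024*((40 - 42)*(-216)) = 1024*(-2*(-216)) = 1024*432 = 442368)
1/G = 1/442368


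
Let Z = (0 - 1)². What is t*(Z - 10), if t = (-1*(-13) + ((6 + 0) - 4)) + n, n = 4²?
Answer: -279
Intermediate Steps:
Z = 1 (Z = (-1)² = 1)
n = 16
t = 31 (t = (-1*(-13) + ((6 + 0) - 4)) + 16 = (13 + (6 - 4)) + 16 = (13 + 2) + 16 = 15 + 16 = 31)
t*(Z - 10) = 31*(1 - 10) = 31*(-9) = -279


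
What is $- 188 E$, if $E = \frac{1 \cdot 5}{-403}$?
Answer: $\frac{940}{403} \approx 2.3325$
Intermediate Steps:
$E = - \frac{5}{403}$ ($E = 5 \left(- \frac{1}{403}\right) = - \frac{5}{403} \approx -0.012407$)
$- 188 E = \left(-188\right) \left(- \frac{5}{403}\right) = \frac{940}{403}$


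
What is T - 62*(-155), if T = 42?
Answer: 9652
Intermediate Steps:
T - 62*(-155) = 42 - 62*(-155) = 42 + 9610 = 9652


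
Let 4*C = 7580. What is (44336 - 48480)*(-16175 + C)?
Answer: 59176320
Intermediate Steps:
C = 1895 (C = (¼)*7580 = 1895)
(44336 - 48480)*(-16175 + C) = (44336 - 48480)*(-16175 + 1895) = -4144*(-14280) = 59176320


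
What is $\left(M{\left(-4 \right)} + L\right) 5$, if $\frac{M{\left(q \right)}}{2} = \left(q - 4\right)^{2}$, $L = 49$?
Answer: $885$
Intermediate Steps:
$M{\left(q \right)} = 2 \left(-4 + q\right)^{2}$ ($M{\left(q \right)} = 2 \left(q - 4\right)^{2} = 2 \left(-4 + q\right)^{2}$)
$\left(M{\left(-4 \right)} + L\right) 5 = \left(2 \left(-4 - 4\right)^{2} + 49\right) 5 = \left(2 \left(-8\right)^{2} + 49\right) 5 = \left(2 \cdot 64 + 49\right) 5 = \left(128 + 49\right) 5 = 177 \cdot 5 = 885$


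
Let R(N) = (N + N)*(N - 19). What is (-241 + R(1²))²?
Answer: 76729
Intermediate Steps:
R(N) = 2*N*(-19 + N) (R(N) = (2*N)*(-19 + N) = 2*N*(-19 + N))
(-241 + R(1²))² = (-241 + 2*1²*(-19 + 1²))² = (-241 + 2*1*(-19 + 1))² = (-241 + 2*1*(-18))² = (-241 - 36)² = (-277)² = 76729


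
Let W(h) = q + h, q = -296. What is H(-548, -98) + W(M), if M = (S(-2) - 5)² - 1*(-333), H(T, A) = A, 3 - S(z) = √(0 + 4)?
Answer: -45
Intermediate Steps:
S(z) = 1 (S(z) = 3 - √(0 + 4) = 3 - √4 = 3 - 1*2 = 3 - 2 = 1)
M = 349 (M = (1 - 5)² - 1*(-333) = (-4)² + 333 = 16 + 333 = 349)
W(h) = -296 + h
H(-548, -98) + W(M) = -98 + (-296 + 349) = -98 + 53 = -45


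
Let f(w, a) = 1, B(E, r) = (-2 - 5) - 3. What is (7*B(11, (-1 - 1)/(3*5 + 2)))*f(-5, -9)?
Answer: -70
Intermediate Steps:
B(E, r) = -10 (B(E, r) = -7 - 3 = -10)
(7*B(11, (-1 - 1)/(3*5 + 2)))*f(-5, -9) = (7*(-10))*1 = -70*1 = -70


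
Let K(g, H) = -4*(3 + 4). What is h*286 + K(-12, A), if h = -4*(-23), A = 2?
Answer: 26284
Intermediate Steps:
K(g, H) = -28 (K(g, H) = -4*7 = -28)
h = 92
h*286 + K(-12, A) = 92*286 - 28 = 26312 - 28 = 26284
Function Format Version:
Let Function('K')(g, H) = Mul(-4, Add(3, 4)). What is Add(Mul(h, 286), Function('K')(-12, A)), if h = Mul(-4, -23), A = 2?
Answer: 26284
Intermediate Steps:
Function('K')(g, H) = -28 (Function('K')(g, H) = Mul(-4, 7) = -28)
h = 92
Add(Mul(h, 286), Function('K')(-12, A)) = Add(Mul(92, 286), -28) = Add(26312, -28) = 26284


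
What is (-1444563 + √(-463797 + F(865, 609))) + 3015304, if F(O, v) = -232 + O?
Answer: 1570741 + 2*I*√115791 ≈ 1.5707e+6 + 680.56*I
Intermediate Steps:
(-1444563 + √(-463797 + F(865, 609))) + 3015304 = (-1444563 + √(-463797 + (-232 + 865))) + 3015304 = (-1444563 + √(-463797 + 633)) + 3015304 = (-1444563 + √(-463164)) + 3015304 = (-1444563 + 2*I*√115791) + 3015304 = 1570741 + 2*I*√115791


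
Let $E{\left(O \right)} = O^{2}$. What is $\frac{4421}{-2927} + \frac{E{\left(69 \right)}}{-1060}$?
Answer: $- \frac{18621707}{3102620} \approx -6.0019$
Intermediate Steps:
$\frac{4421}{-2927} + \frac{E{\left(69 \right)}}{-1060} = \frac{4421}{-2927} + \frac{69^{2}}{-1060} = 4421 \left(- \frac{1}{2927}\right) + 4761 \left(- \frac{1}{1060}\right) = - \frac{4421}{2927} - \frac{4761}{1060} = - \frac{18621707}{3102620}$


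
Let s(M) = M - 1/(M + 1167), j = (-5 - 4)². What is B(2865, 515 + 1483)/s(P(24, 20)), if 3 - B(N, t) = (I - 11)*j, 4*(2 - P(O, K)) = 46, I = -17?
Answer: -3504910/14663 ≈ -239.03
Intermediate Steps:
P(O, K) = -19/2 (P(O, K) = 2 - ¼*46 = 2 - 23/2 = -19/2)
j = 81 (j = (-9)² = 81)
s(M) = M - 1/(1167 + M)
B(N, t) = 2271 (B(N, t) = 3 - (-17 - 11)*81 = 3 - (-28)*81 = 3 - 1*(-2268) = 3 + 2268 = 2271)
B(2865, 515 + 1483)/s(P(24, 20)) = 2271/(((-1 + (-19/2)² + 1167*(-19/2))/(1167 - 19/2))) = 2271/(((-1 + 361/4 - 22173/2)/(2315/2))) = 2271/(((2/2315)*(-43989/4))) = 2271/(-43989/4630) = 2271*(-4630/43989) = -3504910/14663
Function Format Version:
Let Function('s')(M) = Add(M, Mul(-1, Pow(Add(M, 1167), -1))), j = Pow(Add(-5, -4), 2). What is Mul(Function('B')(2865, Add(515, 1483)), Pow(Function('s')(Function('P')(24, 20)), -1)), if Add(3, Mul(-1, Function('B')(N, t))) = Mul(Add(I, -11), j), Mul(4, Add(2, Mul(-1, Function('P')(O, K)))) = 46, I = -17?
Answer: Rational(-3504910, 14663) ≈ -239.03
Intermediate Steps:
Function('P')(O, K) = Rational(-19, 2) (Function('P')(O, K) = Add(2, Mul(Rational(-1, 4), 46)) = Add(2, Rational(-23, 2)) = Rational(-19, 2))
j = 81 (j = Pow(-9, 2) = 81)
Function('s')(M) = Add(M, Mul(-1, Pow(Add(1167, M), -1)))
Function('B')(N, t) = 2271 (Function('B')(N, t) = Add(3, Mul(-1, Mul(Add(-17, -11), 81))) = Add(3, Mul(-1, Mul(-28, 81))) = Add(3, Mul(-1, -2268)) = Add(3, 2268) = 2271)
Mul(Function('B')(2865, Add(515, 1483)), Pow(Function('s')(Function('P')(24, 20)), -1)) = Mul(2271, Pow(Mul(Pow(Add(1167, Rational(-19, 2)), -1), Add(-1, Pow(Rational(-19, 2), 2), Mul(1167, Rational(-19, 2)))), -1)) = Mul(2271, Pow(Mul(Pow(Rational(2315, 2), -1), Add(-1, Rational(361, 4), Rational(-22173, 2))), -1)) = Mul(2271, Pow(Mul(Rational(2, 2315), Rational(-43989, 4)), -1)) = Mul(2271, Pow(Rational(-43989, 4630), -1)) = Mul(2271, Rational(-4630, 43989)) = Rational(-3504910, 14663)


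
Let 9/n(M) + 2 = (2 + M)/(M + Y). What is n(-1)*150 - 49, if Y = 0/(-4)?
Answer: -499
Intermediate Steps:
Y = 0 (Y = 0*(-¼) = 0)
n(M) = 9/(-2 + (2 + M)/M) (n(M) = 9/(-2 + (2 + M)/(M + 0)) = 9/(-2 + (2 + M)/M))
n(-1)*150 - 49 = -9*(-1)/(-2 - 1)*150 - 49 = -9*(-1)/(-3)*150 - 49 = -9*(-1)*(-⅓)*150 - 49 = -3*150 - 49 = -450 - 49 = -499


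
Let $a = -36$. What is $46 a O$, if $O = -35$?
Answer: $57960$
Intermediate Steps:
$46 a O = 46 \left(-36\right) \left(-35\right) = \left(-1656\right) \left(-35\right) = 57960$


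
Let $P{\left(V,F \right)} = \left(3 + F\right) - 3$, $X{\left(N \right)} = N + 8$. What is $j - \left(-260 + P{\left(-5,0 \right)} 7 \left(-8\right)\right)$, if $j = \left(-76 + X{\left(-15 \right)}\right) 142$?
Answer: $-11526$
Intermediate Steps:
$X{\left(N \right)} = 8 + N$
$P{\left(V,F \right)} = F$
$j = -11786$ ($j = \left(-76 + \left(8 - 15\right)\right) 142 = \left(-76 - 7\right) 142 = \left(-83\right) 142 = -11786$)
$j - \left(-260 + P{\left(-5,0 \right)} 7 \left(-8\right)\right) = -11786 - \left(-260 + 0 \cdot 7 \left(-8\right)\right) = -11786 - \left(-260 + 0 \left(-56\right)\right) = -11786 - \left(-260 + 0\right) = -11786 - -260 = -11786 + 260 = -11526$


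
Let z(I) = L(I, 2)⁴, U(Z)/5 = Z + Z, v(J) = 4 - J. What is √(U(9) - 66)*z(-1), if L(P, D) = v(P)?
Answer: 1250*√6 ≈ 3061.9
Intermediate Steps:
L(P, D) = 4 - P
U(Z) = 10*Z (U(Z) = 5*(Z + Z) = 5*(2*Z) = 10*Z)
z(I) = (4 - I)⁴
√(U(9) - 66)*z(-1) = √(10*9 - 66)*(-4 - 1)⁴ = √(90 - 66)*(-5)⁴ = √24*625 = (2*√6)*625 = 1250*√6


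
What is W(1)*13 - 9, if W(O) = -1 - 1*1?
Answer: -35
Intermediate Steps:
W(O) = -2 (W(O) = -1 - 1 = -2)
W(1)*13 - 9 = -2*13 - 9 = -26 - 9 = -35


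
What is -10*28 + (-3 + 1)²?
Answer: -276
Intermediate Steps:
-10*28 + (-3 + 1)² = -280 + (-2)² = -280 + 4 = -276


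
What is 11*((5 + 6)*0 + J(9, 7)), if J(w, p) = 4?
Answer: 44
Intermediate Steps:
11*((5 + 6)*0 + J(9, 7)) = 11*((5 + 6)*0 + 4) = 11*(11*0 + 4) = 11*(0 + 4) = 11*4 = 44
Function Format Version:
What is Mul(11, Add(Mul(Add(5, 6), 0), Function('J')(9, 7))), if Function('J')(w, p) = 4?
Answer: 44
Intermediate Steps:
Mul(11, Add(Mul(Add(5, 6), 0), Function('J')(9, 7))) = Mul(11, Add(Mul(Add(5, 6), 0), 4)) = Mul(11, Add(Mul(11, 0), 4)) = Mul(11, Add(0, 4)) = Mul(11, 4) = 44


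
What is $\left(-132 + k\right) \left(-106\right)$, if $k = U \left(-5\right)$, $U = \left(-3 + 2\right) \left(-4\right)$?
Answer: $16112$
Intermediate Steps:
$U = 4$ ($U = \left(-1\right) \left(-4\right) = 4$)
$k = -20$ ($k = 4 \left(-5\right) = -20$)
$\left(-132 + k\right) \left(-106\right) = \left(-132 - 20\right) \left(-106\right) = \left(-152\right) \left(-106\right) = 16112$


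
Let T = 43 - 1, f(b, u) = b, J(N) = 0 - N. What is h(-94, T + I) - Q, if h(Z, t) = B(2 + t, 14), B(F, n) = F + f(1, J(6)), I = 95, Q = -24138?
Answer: 24278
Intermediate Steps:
J(N) = -N
T = 42
B(F, n) = 1 + F (B(F, n) = F + 1 = 1 + F)
h(Z, t) = 3 + t (h(Z, t) = 1 + (2 + t) = 3 + t)
h(-94, T + I) - Q = (3 + (42 + 95)) - 1*(-24138) = (3 + 137) + 24138 = 140 + 24138 = 24278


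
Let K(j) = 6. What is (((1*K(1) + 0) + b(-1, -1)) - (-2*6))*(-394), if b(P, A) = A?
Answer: -6698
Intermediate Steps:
(((1*K(1) + 0) + b(-1, -1)) - (-2*6))*(-394) = (((1*6 + 0) - 1) - (-2*6))*(-394) = (((6 + 0) - 1) - (-12))*(-394) = ((6 - 1) - 1*(-12))*(-394) = (5 + 12)*(-394) = 17*(-394) = -6698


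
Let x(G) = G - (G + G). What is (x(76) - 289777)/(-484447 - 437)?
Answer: 289853/484884 ≈ 0.59778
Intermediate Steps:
x(G) = -G (x(G) = G - 2*G = -G)
(x(76) - 289777)/(-484447 - 437) = (-1*76 - 289777)/(-484447 - 437) = (-76 - 289777)/(-484884) = -289853*(-1/484884) = 289853/484884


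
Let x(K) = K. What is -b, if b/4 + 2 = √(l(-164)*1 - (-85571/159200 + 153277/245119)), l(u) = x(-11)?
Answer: 8 - I*√116928041898976742/25672990 ≈ 8.0 - 13.319*I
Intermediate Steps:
l(u) = -11
b = -8 + I*√116928041898976742/25672990 (b = -8 + 4*√(-11*1 - (-85571/159200 + 153277/245119)) = -8 + 4*√(-11 - (-85571*1/159200 + 153277*(1/245119))) = -8 + 4*√(-11 - (-85571/159200 + 153277/245119)) = -8 + 4*√(-11 - 1*3426620451/39022944800) = -8 + 4*√(-11 - 3426620451/39022944800) = -8 + 4*√(-432679013251/39022944800) = -8 + 4*(I*√116928041898976742/102691960) = -8 + I*√116928041898976742/25672990 ≈ -8.0 + 13.319*I)
-b = -(-8 + I*√116928041898976742/25672990) = 8 - I*√116928041898976742/25672990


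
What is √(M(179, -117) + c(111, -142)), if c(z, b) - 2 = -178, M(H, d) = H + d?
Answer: I*√114 ≈ 10.677*I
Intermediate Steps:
c(z, b) = -176 (c(z, b) = 2 - 178 = -176)
√(M(179, -117) + c(111, -142)) = √((179 - 117) - 176) = √(62 - 176) = √(-114) = I*√114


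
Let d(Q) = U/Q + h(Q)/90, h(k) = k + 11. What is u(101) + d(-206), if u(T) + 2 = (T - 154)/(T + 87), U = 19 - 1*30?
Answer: -255325/58092 ≈ -4.3952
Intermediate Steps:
h(k) = 11 + k
U = -11 (U = 19 - 30 = -11)
d(Q) = 11/90 - 11/Q + Q/90 (d(Q) = -11/Q + (11 + Q)/90 = -11/Q + (11 + Q)*(1/90) = -11/Q + (11/90 + Q/90) = 11/90 - 11/Q + Q/90)
u(T) = -2 + (-154 + T)/(87 + T) (u(T) = -2 + (T - 154)/(T + 87) = -2 + (-154 + T)/(87 + T))
u(101) + d(-206) = (-328 - 1*101)/(87 + 101) + (1/90)*(-990 - 206*(11 - 206))/(-206) = (-328 - 101)/188 + (1/90)*(-1/206)*(-990 - 206*(-195)) = (1/188)*(-429) + (1/90)*(-1/206)*(-990 + 40170) = -429/188 + (1/90)*(-1/206)*39180 = -429/188 - 653/309 = -255325/58092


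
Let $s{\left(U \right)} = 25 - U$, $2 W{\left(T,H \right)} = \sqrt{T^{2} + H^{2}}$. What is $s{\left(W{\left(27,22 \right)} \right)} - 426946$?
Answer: $-426921 - \frac{\sqrt{1213}}{2} \approx -4.2694 \cdot 10^{5}$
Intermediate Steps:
$W{\left(T,H \right)} = \frac{\sqrt{H^{2} + T^{2}}}{2}$ ($W{\left(T,H \right)} = \frac{\sqrt{T^{2} + H^{2}}}{2} = \frac{\sqrt{H^{2} + T^{2}}}{2}$)
$s{\left(W{\left(27,22 \right)} \right)} - 426946 = \left(25 - \frac{\sqrt{22^{2} + 27^{2}}}{2}\right) - 426946 = \left(25 - \frac{\sqrt{484 + 729}}{2}\right) - 426946 = \left(25 - \frac{\sqrt{1213}}{2}\right) - 426946 = -426921 - \frac{\sqrt{1213}}{2}$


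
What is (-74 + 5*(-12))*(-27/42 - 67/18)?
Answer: 36850/63 ≈ 584.92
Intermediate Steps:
(-74 + 5*(-12))*(-27/42 - 67/18) = (-74 - 60)*(-27*1/42 - 67*1/18) = -134*(-9/14 - 67/18) = -134*(-275/63) = 36850/63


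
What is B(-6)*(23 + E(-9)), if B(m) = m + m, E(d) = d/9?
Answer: -264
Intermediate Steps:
E(d) = d/9 (E(d) = d*(⅑) = d/9)
B(m) = 2*m
B(-6)*(23 + E(-9)) = (2*(-6))*(23 + (⅑)*(-9)) = -12*(23 - 1) = -12*22 = -264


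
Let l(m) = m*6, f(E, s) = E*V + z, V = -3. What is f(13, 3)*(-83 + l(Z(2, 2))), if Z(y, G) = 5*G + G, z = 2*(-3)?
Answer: 495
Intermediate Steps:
z = -6
Z(y, G) = 6*G
f(E, s) = -6 - 3*E (f(E, s) = E*(-3) - 6 = -3*E - 6 = -6 - 3*E)
l(m) = 6*m
f(13, 3)*(-83 + l(Z(2, 2))) = (-6 - 3*13)*(-83 + 6*(6*2)) = (-6 - 39)*(-83 + 6*12) = -45*(-83 + 72) = -45*(-11) = 495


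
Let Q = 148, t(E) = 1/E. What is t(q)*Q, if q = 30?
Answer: 74/15 ≈ 4.9333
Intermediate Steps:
t(q)*Q = 148/30 = (1/30)*148 = 74/15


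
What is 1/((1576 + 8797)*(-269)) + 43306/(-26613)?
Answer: -120838360735/74259238581 ≈ -1.6273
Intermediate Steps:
1/((1576 + 8797)*(-269)) + 43306/(-26613) = -1/269/10373 + 43306*(-1/26613) = (1/10373)*(-1/269) - 43306/26613 = -1/2790337 - 43306/26613 = -120838360735/74259238581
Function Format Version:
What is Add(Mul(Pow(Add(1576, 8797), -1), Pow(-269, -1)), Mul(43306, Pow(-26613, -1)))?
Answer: Rational(-120838360735, 74259238581) ≈ -1.6273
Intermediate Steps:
Add(Mul(Pow(Add(1576, 8797), -1), Pow(-269, -1)), Mul(43306, Pow(-26613, -1))) = Add(Mul(Pow(10373, -1), Rational(-1, 269)), Mul(43306, Rational(-1, 26613))) = Add(Mul(Rational(1, 10373), Rational(-1, 269)), Rational(-43306, 26613)) = Add(Rational(-1, 2790337), Rational(-43306, 26613)) = Rational(-120838360735, 74259238581)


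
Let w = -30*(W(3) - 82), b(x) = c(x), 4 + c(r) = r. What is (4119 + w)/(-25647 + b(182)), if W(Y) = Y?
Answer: -6489/25469 ≈ -0.25478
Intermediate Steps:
c(r) = -4 + r
b(x) = -4 + x
w = 2370 (w = -30*(3 - 82) = -30*(-79) = 2370)
(4119 + w)/(-25647 + b(182)) = (4119 + 2370)/(-25647 + (-4 + 182)) = 6489/(-25647 + 178) = 6489/(-25469) = 6489*(-1/25469) = -6489/25469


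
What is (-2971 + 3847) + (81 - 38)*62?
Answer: 3542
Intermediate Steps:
(-2971 + 3847) + (81 - 38)*62 = 876 + 43*62 = 876 + 2666 = 3542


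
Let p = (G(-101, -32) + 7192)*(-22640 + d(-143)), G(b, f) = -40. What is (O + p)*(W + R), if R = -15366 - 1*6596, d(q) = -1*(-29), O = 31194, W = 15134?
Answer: 1103969325384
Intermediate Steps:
d(q) = 29
p = -161713872 (p = (-40 + 7192)*(-22640 + 29) = 7152*(-22611) = -161713872)
R = -21962 (R = -15366 - 6596 = -21962)
(O + p)*(W + R) = (31194 - 161713872)*(15134 - 21962) = -161682678*(-6828) = 1103969325384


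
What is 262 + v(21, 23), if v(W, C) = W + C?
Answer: 306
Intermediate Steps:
v(W, C) = C + W
262 + v(21, 23) = 262 + (23 + 21) = 262 + 44 = 306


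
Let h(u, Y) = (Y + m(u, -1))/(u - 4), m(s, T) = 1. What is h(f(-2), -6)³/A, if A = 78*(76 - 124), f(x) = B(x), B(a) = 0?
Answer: -125/239616 ≈ -0.00052167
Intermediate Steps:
f(x) = 0
A = -3744 (A = 78*(-48) = -3744)
h(u, Y) = (1 + Y)/(-4 + u) (h(u, Y) = (Y + 1)/(u - 4) = (1 + Y)/(-4 + u))
h(f(-2), -6)³/A = ((1 - 6)/(-4 + 0))³/(-3744) = (-5/(-4))³*(-1/3744) = (-¼*(-5))³*(-1/3744) = (5/4)³*(-1/3744) = (125/64)*(-1/3744) = -125/239616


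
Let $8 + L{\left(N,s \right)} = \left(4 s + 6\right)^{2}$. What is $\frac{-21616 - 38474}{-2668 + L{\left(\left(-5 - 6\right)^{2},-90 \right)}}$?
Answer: $- \frac{2003}{4088} \approx -0.48997$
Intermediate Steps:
$L{\left(N,s \right)} = -8 + \left(6 + 4 s\right)^{2}$ ($L{\left(N,s \right)} = -8 + \left(4 s + 6\right)^{2} = -8 + \left(6 + 4 s\right)^{2}$)
$\frac{-21616 - 38474}{-2668 + L{\left(\left(-5 - 6\right)^{2},-90 \right)}} = \frac{-21616 - 38474}{-2668 - \left(8 - 4 \left(3 + 2 \left(-90\right)\right)^{2}\right)} = - \frac{60090}{-2668 - \left(8 - 4 \left(3 - 180\right)^{2}\right)} = - \frac{60090}{-2668 - \left(8 - 4 \left(-177\right)^{2}\right)} = - \frac{60090}{-2668 + \left(-8 + 4 \cdot 31329\right)} = - \frac{60090}{-2668 + \left(-8 + 125316\right)} = - \frac{60090}{-2668 + 125308} = - \frac{60090}{122640} = \left(-60090\right) \frac{1}{122640} = - \frac{2003}{4088}$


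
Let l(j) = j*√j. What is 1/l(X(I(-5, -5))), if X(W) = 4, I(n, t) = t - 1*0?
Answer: ⅛ ≈ 0.12500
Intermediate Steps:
I(n, t) = t (I(n, t) = t + 0 = t)
l(j) = j^(3/2)
1/l(X(I(-5, -5))) = 1/(4^(3/2)) = 1/8 = ⅛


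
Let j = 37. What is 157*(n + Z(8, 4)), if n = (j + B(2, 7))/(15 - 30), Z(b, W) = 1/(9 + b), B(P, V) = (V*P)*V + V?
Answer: -376643/255 ≈ -1477.0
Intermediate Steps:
B(P, V) = V + P*V**2 (B(P, V) = (P*V)*V + V = P*V**2 + V = V + P*V**2)
n = -142/15 (n = (37 + 7*(1 + 2*7))/(15 - 30) = (37 + 7*(1 + 14))/(-15) = (37 + 7*15)*(-1/15) = (37 + 105)*(-1/15) = 142*(-1/15) = -142/15 ≈ -9.4667)
157*(n + Z(8, 4)) = 157*(-142/15 + 1/(9 + 8)) = 157*(-142/15 + 1/17) = 157*(-2399/255) = -376643/255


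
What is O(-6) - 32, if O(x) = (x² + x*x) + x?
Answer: 34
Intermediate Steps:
O(x) = x + 2*x² (O(x) = (x² + x²) + x = 2*x² + x = x + 2*x²)
O(-6) - 32 = -6*(1 + 2*(-6)) - 32 = -6*(1 - 12) - 32 = -6*(-11) - 32 = 66 - 32 = 34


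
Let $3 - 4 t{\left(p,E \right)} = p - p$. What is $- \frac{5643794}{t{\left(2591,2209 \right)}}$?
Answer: $- \frac{22575176}{3} \approx -7.5251 \cdot 10^{6}$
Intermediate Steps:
$t{\left(p,E \right)} = \frac{3}{4}$ ($t{\left(p,E \right)} = \frac{3}{4} - \frac{p - p}{4} = \frac{3}{4} - 0 = \frac{3}{4} + 0 = \frac{3}{4}$)
$- \frac{5643794}{t{\left(2591,2209 \right)}} = - \frac{5643794}{\frac{3}{4}} = \left(-5643794\right) \frac{4}{3} = - \frac{22575176}{3}$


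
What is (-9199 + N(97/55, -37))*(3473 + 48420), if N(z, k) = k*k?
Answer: -406322190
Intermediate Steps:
N(z, k) = k**2
(-9199 + N(97/55, -37))*(3473 + 48420) = (-9199 + (-37)**2)*(3473 + 48420) = (-9199 + 1369)*51893 = -7830*51893 = -406322190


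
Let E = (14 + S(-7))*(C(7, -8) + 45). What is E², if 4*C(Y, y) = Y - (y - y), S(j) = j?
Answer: 1713481/16 ≈ 1.0709e+5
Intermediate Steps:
C(Y, y) = Y/4 (C(Y, y) = (Y - (y - y))/4 = (Y - 1*0)/4 = (Y + 0)/4 = Y/4)
E = 1309/4 (E = (14 - 7)*((¼)*7 + 45) = 7*(7/4 + 45) = 7*(187/4) = 1309/4 ≈ 327.25)
E² = (1309/4)² = 1713481/16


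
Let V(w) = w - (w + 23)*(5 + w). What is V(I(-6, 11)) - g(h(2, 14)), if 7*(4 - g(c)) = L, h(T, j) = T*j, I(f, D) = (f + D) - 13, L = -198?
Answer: 33/7 ≈ 4.7143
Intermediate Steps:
I(f, D) = -13 + D + f (I(f, D) = (D + f) - 13 = -13 + D + f)
g(c) = 226/7 (g(c) = 4 - ⅐*(-198) = 4 + 198/7 = 226/7)
V(w) = w - (5 + w)*(23 + w) (V(w) = w - (23 + w)*(5 + w) = w - (5 + w)*(23 + w))
V(I(-6, 11)) - g(h(2, 14)) = (-115 - (-13 + 11 - 6)² - 27*(-13 + 11 - 6)) - 1*226/7 = (-115 - 1*(-8)² - 27*(-8)) - 226/7 = (-115 - 1*64 + 216) - 226/7 = (-115 - 64 + 216) - 226/7 = 37 - 226/7 = 33/7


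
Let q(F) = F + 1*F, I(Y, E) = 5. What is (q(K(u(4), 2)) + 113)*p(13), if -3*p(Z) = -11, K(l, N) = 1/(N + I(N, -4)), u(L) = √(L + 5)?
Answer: 8723/21 ≈ 415.38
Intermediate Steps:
u(L) = √(5 + L)
K(l, N) = 1/(5 + N) (K(l, N) = 1/(N + 5) = 1/(5 + N))
p(Z) = 11/3 (p(Z) = -⅓*(-11) = 11/3)
q(F) = 2*F (q(F) = F + F = 2*F)
(q(K(u(4), 2)) + 113)*p(13) = (2/(5 + 2) + 113)*(11/3) = (2/7 + 113)*(11/3) = (793/7)*(11/3) = 8723/21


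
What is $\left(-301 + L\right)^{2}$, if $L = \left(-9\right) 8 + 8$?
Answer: $133225$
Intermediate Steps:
$L = -64$ ($L = -72 + 8 = -64$)
$\left(-301 + L\right)^{2} = \left(-301 - 64\right)^{2} = \left(-365\right)^{2} = 133225$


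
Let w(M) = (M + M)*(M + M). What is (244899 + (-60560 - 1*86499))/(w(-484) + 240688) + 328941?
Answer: 24212366302/73607 ≈ 3.2894e+5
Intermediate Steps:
w(M) = 4*M² (w(M) = (2*M)*(2*M) = 4*M²)
(244899 + (-60560 - 1*86499))/(w(-484) + 240688) + 328941 = (244899 + (-60560 - 1*86499))/(4*(-484)² + 240688) + 328941 = (244899 + (-60560 - 86499))/(4*234256 + 240688) + 328941 = (244899 - 147059)/(937024 + 240688) + 328941 = 97840/1177712 + 328941 = 97840*(1/1177712) + 328941 = 6115/73607 + 328941 = 24212366302/73607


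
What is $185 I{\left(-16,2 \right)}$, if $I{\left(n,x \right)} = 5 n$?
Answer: $-14800$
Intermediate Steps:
$185 I{\left(-16,2 \right)} = 185 \cdot 5 \left(-16\right) = 185 \left(-80\right) = -14800$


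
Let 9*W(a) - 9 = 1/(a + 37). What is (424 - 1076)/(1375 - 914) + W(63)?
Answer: -171439/414900 ≈ -0.41321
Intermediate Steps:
W(a) = 1 + 1/(9*(37 + a)) (W(a) = 1 + 1/(9*(a + 37)) = 1 + 1/(9*(37 + a)))
(424 - 1076)/(1375 - 914) + W(63) = (424 - 1076)/(1375 - 914) + (334/9 + 63)/(37 + 63) = -652/461 + (901/9)/100 = -652*1/461 + (1/100)*(901/9) = -652/461 + 901/900 = -171439/414900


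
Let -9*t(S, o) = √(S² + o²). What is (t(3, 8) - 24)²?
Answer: (216 + √73)²/81 ≈ 622.47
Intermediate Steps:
t(S, o) = -√(S² + o²)/9
(t(3, 8) - 24)² = (-√(3² + 8²)/9 - 24)² = (-√(9 + 64)/9 - 24)² = (-√73/9 - 24)² = (-24 - √73/9)²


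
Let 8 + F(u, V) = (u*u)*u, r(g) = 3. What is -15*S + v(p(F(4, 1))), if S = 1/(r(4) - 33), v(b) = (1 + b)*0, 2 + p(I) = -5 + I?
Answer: ½ ≈ 0.50000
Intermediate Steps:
F(u, V) = -8 + u³ (F(u, V) = -8 + (u*u)*u = -8 + u²*u = -8 + u³)
p(I) = -7 + I (p(I) = -2 + (-5 + I) = -7 + I)
v(b) = 0
S = -1/30 (S = 1/(3 - 33) = 1/(-30) = -1/30 ≈ -0.033333)
-15*S + v(p(F(4, 1))) = -15*(-1/30) + 0 = ½ + 0 = ½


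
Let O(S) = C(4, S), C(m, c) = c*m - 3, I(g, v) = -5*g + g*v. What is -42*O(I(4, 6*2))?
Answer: -4578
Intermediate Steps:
C(m, c) = -3 + c*m
O(S) = -3 + 4*S (O(S) = -3 + S*4 = -3 + 4*S)
-42*O(I(4, 6*2)) = -42*(-3 + 4*(4*(-5 + 6*2))) = -42*(-3 + 4*(4*(-5 + 12))) = -42*(-3 + 4*(4*7)) = -42*(-3 + 4*28) = -42*(-3 + 112) = -42*109 = -4578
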